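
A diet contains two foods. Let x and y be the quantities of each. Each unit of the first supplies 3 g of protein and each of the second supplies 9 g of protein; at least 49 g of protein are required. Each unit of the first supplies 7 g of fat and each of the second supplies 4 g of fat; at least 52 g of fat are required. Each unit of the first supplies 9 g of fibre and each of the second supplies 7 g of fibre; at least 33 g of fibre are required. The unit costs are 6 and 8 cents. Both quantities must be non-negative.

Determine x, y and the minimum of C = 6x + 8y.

Corner points and C = 6x + 8y:
  (0, 13) → C = 104
  (49/3, 0) → C = 98
  (16/3, 11/3) → C = 184/3
The feasible region is unbounded (it extends along (0, 1), (1, 0)), but C strictly increases along every unbounded feasible direction, so there is no improving ray and the minimum is attained at a vertex.

The optimum lies where 3x + 9y = 49 and 7x + 4y = 52.
Solving simultaneously gives x = 16/3, y = 11/3.

x = 16/3, y = 11/3, minimum C = 184/3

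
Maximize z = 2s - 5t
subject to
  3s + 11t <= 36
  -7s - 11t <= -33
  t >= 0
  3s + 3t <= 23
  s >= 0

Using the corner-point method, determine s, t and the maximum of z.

Vertices and z = 2s - 5t:
  (145/24, 13/8) → z = 95/24
  (0, 36/11) → z = -180/11
  (33/7, 0) → z = 66/7
  (0, 3) → z = -15
  (23/3, 0) → z = 46/3

s = 23/3, t = 0, maximum z = 46/3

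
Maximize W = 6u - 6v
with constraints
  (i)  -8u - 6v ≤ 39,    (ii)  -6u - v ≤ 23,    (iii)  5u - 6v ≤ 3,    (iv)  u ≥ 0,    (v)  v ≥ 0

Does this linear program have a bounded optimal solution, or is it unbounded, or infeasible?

From the feasible point (3/5, 0), moving in the direction (6, 5) keeps every constraint satisfied while W increases without bound.

unbounded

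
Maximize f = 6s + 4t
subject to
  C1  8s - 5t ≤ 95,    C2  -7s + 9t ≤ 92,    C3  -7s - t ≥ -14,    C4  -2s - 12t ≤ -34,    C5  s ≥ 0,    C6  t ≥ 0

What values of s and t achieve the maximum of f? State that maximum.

Vertices and f = 6s + 4t:
  (17/35, 53/5) → f = 1586/35
  (0, 92/9) → f = 368/9
  (67/41, 105/41) → f = 822/41
  (0, 17/6) → f = 34/3

s = 17/35, t = 53/5, maximum f = 1586/35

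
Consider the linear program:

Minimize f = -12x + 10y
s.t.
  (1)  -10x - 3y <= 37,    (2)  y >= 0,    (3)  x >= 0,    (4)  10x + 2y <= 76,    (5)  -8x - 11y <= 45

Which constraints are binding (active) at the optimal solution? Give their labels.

Feasible corners and f = -12x + 10y:
  (0, 0) → f = 0
  (38/5, 0) → f = -456/5
  (0, 38) → f = 380

The minimum is at (38/5, 0). Substituting into each constraint, equality holds for (2) and (4); the remaining constraints have slack.

(2) and (4)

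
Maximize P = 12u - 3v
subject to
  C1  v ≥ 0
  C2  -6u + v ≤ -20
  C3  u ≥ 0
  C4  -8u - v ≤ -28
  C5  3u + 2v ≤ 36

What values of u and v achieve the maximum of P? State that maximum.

Extreme points and P = 12u - 3v:
  (7/2, 0) → P = 42
  (12, 0) → P = 144
  (24/7, 4/7) → P = 276/7
  (76/15, 52/5) → P = 148/5

The optimum lies where v = 0 and 3u + 2v = 36.
Solving simultaneously gives u = 12, v = 0.

u = 12, v = 0, maximum P = 144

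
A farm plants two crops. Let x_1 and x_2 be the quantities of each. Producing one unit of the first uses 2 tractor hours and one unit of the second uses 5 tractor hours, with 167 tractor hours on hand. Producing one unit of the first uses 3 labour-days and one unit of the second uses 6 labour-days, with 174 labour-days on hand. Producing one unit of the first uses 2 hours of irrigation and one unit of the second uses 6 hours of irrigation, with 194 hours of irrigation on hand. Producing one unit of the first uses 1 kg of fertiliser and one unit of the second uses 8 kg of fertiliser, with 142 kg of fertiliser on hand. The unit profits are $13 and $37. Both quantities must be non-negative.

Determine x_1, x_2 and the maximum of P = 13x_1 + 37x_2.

Corner points and P = 13x_1 + 37x_2:
  (0, 0) → P = 0
  (0, 71/4) → P = 2627/4
  (58, 0) → P = 754
  (30, 14) → P = 908

x_1 = 30, x_2 = 14, maximum P = 908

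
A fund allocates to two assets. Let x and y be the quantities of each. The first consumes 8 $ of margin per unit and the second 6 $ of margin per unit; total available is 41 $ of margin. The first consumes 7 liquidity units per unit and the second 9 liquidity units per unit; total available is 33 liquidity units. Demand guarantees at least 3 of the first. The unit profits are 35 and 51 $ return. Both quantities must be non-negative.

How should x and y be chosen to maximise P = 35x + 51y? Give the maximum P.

x = 3, y = 4/3, maximum P = 173

Vertices and P = 35x + 51y:
  (33/7, 0) → P = 165
  (3, 0) → P = 105
  (3, 4/3) → P = 173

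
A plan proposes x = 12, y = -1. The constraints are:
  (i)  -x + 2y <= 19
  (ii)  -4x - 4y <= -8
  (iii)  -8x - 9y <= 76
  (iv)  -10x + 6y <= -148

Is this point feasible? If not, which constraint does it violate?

not feasible — violates (iv)

Constraint (iv): -10x + 6y = -126, which is not ≤ -148. All other constraints are satisfied.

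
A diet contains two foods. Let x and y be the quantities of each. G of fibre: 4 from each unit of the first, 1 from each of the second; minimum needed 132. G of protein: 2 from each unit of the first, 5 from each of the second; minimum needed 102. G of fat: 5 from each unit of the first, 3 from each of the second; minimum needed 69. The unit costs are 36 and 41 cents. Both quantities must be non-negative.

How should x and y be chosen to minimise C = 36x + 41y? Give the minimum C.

x = 31, y = 8, minimum C = 1444

The feasible region is unbounded (it extends along (0, 1), (1, 0)), but C strictly increases along every unbounded feasible direction, so there is no improving ray and the minimum is attained at a vertex.

The binding constraints are 4x + y = 132 and 2x + 5y = 102.
Solving simultaneously gives x = 31, y = 8.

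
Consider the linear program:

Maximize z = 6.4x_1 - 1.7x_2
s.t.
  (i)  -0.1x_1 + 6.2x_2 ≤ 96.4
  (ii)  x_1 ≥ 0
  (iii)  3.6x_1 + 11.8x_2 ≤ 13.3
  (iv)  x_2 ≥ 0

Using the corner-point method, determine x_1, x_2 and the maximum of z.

x_1 = 133/36, x_2 = 0, maximum z = 1064/45

Vertices and z = 6.4x_1 - 1.7x_2:
  (0, 133/118) → z = -2261/1180
  (0, 0) → z = 0
  (133/36, 0) → z = 1064/45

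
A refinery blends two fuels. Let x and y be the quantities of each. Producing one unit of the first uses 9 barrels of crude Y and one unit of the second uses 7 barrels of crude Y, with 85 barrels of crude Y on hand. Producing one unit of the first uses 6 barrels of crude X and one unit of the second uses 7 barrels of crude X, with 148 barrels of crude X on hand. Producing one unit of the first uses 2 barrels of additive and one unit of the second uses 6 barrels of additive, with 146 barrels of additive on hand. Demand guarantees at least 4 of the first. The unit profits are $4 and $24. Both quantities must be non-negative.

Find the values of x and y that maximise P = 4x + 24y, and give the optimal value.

x = 4, y = 7, maximum P = 184

At the optimal vertex, 9x + 7y = 85 and x = 4.
Solving simultaneously gives x = 4, y = 7.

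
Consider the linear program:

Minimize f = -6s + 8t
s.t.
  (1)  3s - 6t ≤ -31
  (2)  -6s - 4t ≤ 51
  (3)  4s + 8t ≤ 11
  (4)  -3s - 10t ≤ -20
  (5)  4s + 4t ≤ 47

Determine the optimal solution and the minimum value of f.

s = -91/24, t = 157/48, minimum f = 587/12

Extreme points and f = -6s + 8t:
  (-91/24, 157/48) → f = 587/12
  (-95/24, 51/16) → f = 197/4
  (-113/8, 135/16) → f = 609/4
  (-295/24, 91/16) → f = 477/4

At the optimal vertex, 3s - 6t = -31 and 4s + 8t = 11.
Solving simultaneously gives s = -91/24, t = 157/48.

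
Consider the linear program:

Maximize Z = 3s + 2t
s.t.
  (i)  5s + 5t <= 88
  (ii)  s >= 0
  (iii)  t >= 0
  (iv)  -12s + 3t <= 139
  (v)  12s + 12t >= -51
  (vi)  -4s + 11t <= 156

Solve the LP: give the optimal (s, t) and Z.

Feasible corners and Z = 3s + 2t:
  (88/5, 0) → Z = 264/5
  (188/75, 1132/75) → Z = 2828/75
  (0, 0) → Z = 0
  (0, 156/11) → Z = 312/11

s = 88/5, t = 0, maximum Z = 264/5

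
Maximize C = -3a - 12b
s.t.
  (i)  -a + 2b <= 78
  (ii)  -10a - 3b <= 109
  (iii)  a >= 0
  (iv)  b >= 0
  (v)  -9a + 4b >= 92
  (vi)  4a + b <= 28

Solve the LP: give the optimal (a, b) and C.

At the optimal vertex, a = 0 and -9a + 4b = 92.
Solving simultaneously gives a = 0, b = 23.

a = 0, b = 23, maximum C = -276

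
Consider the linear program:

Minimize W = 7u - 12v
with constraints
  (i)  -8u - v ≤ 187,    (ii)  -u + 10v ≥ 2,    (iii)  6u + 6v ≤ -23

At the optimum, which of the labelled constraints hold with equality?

Feasible corners and W = 7u - 12v:
  (-208/9, -19/9) → W = -1228/9
  (-157/6, 67/3) → W = -2707/6
  (-11/3, -1/6) → W = -71/3

The minimum is at (-157/6, 67/3). Substituting into each constraint, equality holds for (i) and (iii); the remaining constraints have slack.

(i) and (iii)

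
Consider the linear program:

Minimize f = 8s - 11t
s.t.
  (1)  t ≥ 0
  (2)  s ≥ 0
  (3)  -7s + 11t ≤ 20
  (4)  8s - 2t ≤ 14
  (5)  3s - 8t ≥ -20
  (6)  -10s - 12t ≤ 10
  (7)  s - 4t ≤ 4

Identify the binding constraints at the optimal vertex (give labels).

(2) and (3)

Extreme points and f = 8s - 11t:
  (0, 0) → f = 0
  (7/4, 0) → f = 14
  (0, 20/11) → f = -20
  (60/23, 80/23) → f = -400/23
  (76/29, 101/29) → f = -503/29

The minimum is at (0, 20/11). Substituting into each constraint, equality holds for (2) and (3); the remaining constraints have slack.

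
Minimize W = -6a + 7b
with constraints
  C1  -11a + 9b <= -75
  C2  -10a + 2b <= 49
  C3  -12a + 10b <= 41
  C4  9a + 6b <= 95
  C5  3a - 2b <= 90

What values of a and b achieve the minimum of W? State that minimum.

a = -139/7, b = -1047/14, minimum W = -5661/14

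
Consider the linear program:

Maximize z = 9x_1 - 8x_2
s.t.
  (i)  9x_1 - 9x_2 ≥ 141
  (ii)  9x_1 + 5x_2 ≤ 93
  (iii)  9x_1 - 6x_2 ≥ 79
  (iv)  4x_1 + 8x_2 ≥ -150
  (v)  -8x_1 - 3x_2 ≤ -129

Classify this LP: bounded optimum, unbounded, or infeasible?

bounded optimum

Corner points and z = 9x_1 - 8x_2:
  (747/26, -861/26) → z = 1047/2
  (366/13, -417/13) → z = 510
  (57/2, -33) → z = 1041/2
The feasible region has finitely many vertices and no improving ray; the maximum is 1047/2 at (747/26, -861/26).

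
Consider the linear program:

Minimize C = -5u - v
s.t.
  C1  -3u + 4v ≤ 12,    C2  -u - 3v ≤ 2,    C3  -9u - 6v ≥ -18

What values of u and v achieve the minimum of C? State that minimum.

u = 22/7, v = -12/7, minimum C = -14

Feasible corners and C = -5u - v:
  (-44/13, 6/13) → C = 214/13
  (0, 3) → C = -3
  (22/7, -12/7) → C = -14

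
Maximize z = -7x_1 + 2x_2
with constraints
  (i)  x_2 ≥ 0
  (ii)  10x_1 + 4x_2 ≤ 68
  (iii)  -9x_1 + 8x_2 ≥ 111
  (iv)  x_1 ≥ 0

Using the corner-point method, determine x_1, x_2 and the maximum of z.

Extreme points and z = -7x_1 + 2x_2:
  (25/29, 861/58) → z = 686/29
  (0, 17) → z = 34
  (0, 111/8) → z = 111/4

x_1 = 0, x_2 = 17, maximum z = 34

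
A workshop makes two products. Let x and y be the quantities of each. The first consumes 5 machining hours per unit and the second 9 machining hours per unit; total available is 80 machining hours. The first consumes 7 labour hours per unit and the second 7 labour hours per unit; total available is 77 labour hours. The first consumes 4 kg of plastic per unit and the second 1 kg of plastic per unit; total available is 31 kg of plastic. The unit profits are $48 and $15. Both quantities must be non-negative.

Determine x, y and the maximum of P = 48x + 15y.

Vertices and P = 48x + 15y:
  (0, 0) → P = 0
  (0, 80/9) → P = 400/3
  (31/4, 0) → P = 372
  (19/4, 25/4) → P = 1287/4
  (20/3, 13/3) → P = 385

The binding constraints are 7x + 7y = 77 and 4x + y = 31.
Solving simultaneously gives x = 20/3, y = 13/3.

x = 20/3, y = 13/3, maximum P = 385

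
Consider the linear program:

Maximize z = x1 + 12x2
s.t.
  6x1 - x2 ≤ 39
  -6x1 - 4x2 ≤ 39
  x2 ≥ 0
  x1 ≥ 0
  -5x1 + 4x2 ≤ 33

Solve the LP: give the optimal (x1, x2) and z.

x1 = 189/19, x2 = 393/19, maximum z = 4905/19

Feasible corners and z = x1 + 12x2:
  (13/2, 0) → z = 13/2
  (189/19, 393/19) → z = 4905/19
  (0, 0) → z = 0
  (0, 33/4) → z = 99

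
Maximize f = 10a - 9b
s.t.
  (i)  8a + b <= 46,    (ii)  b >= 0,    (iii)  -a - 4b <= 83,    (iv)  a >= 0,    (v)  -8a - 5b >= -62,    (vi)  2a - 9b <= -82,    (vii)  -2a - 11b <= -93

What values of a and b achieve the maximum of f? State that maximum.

a = 74/41, b = 390/41, maximum f = -2770/41

At the optimal vertex, -8a - 5b = -62 and 2a - 9b = -82.
Solving simultaneously gives a = 74/41, b = 390/41.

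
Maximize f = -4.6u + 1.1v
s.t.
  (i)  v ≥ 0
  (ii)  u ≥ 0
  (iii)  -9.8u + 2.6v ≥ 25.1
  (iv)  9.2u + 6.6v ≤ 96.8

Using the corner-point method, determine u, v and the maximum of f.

u = 0, v = 44/3, maximum f = 242/15

Extreme points and f = -4.6u + 1.1v:
  (0, 251/26) → f = 2761/260
  (0, 44/3) → f = 242/15
  (4301/4430, 29489/2215) → f = 112728/11075

The binding constraints are u = 0 and 9.2u + 6.6v = 96.8.
Solving simultaneously gives u = 0, v = 44/3.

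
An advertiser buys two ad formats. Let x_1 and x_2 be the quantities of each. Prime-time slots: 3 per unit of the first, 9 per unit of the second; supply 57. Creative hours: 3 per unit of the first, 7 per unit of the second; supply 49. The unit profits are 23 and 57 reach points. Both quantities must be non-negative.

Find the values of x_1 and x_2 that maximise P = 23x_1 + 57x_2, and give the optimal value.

x_1 = 7, x_2 = 4, maximum P = 389

Vertices and P = 23x_1 + 57x_2:
  (0, 0) → P = 0
  (0, 19/3) → P = 361
  (49/3, 0) → P = 1127/3
  (7, 4) → P = 389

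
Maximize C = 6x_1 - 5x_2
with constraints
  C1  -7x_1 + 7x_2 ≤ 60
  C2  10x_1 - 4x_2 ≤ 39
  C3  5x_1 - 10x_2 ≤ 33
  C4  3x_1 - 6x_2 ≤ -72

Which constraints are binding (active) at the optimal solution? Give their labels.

C2 and C4

Feasible corners and C = 6x_1 - 5x_2:
  (171/14, 291/14) → C = -429/14
  (48/7, 108/7) → C = -36
  (87/8, 279/16) → C = -351/16

The maximum is at (87/8, 279/16). Substituting into each constraint, equality holds for C2 and C4; the remaining constraints have slack.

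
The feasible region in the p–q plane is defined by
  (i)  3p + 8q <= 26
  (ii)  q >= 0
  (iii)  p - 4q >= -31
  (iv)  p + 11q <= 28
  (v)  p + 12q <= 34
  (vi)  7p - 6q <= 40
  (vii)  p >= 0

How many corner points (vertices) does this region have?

Intersecting each pair of boundary lines and keeping only the points that satisfy every inequality leaves:
  (62/25, 58/25)
  (238/37, 31/37)
  (40/7, 0)
  (0, 0)
  (0, 28/11)

5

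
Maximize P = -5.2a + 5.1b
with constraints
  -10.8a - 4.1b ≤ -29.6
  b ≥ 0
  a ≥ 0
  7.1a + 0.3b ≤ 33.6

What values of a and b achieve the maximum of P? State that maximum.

a = 0, b = 112, maximum P = 571.2

The optimum lies where a = 0 and 7.1a + 0.3b = 33.6.
Solving simultaneously gives a = 0, b = 112.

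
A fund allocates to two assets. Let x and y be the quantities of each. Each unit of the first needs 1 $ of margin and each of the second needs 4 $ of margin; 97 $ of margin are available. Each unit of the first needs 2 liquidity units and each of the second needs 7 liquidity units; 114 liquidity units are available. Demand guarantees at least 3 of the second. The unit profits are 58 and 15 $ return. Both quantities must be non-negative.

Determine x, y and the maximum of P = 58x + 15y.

Feasible corners and P = 58x + 15y:
  (0, 114/7) → P = 1710/7
  (0, 3) → P = 45
  (93/2, 3) → P = 2742

x = 93/2, y = 3, maximum P = 2742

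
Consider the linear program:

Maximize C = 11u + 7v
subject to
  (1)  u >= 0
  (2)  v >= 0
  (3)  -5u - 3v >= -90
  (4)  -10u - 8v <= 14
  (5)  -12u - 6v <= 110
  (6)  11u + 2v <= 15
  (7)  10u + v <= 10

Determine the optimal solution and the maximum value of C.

u = 0, v = 15/2, maximum C = 105/2

Vertices and C = 11u + 7v:
  (0, 0) → C = 0
  (0, 15/2) → C = 105/2
  (1, 0) → C = 11
  (5/9, 40/9) → C = 335/9

The optimum lies where u = 0 and 11u + 2v = 15.
Solving simultaneously gives u = 0, v = 15/2.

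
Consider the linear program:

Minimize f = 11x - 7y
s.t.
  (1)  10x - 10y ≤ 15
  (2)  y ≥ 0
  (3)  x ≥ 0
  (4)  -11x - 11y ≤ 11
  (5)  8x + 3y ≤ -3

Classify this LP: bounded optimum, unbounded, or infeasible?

The boundaries 10x - 10y = 15 and y = 0 meet at (3/2, 0), but that point violates 8x + 3y ≤ -3. Every candidate vertex is excluded by some other constraint, so the feasible region is empty.

infeasible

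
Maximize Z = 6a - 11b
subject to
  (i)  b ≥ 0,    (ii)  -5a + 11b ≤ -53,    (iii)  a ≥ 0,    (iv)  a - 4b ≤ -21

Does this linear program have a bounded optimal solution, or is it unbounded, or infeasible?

unbounded

From the feasible point (443/9, 158/9), moving in the direction (4, 1) keeps every constraint satisfied while Z increases without bound.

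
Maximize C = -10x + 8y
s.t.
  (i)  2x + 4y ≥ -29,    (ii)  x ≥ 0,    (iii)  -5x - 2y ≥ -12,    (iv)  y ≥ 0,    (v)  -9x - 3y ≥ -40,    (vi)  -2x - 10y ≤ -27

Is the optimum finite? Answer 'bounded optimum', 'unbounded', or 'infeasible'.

Vertices and C = -10x + 8y:
  (0, 6) → C = 48
  (0, 27/10) → C = 108/5
  (33/23, 111/46) → C = 114/23
The feasible region has finitely many vertices and no improving ray; the maximum is 48 at (0, 6).

bounded optimum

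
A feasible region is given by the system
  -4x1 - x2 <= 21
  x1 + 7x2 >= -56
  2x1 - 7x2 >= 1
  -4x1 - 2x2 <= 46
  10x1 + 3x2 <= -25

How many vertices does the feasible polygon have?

4

Intersecting each pair of boundary lines and keeping only the points that satisfy every inequality leaves:
  (-91/27, -203/27)
  (-73/15, -23/15)
  (-7/67, -535/67)
  (-43/19, -15/19)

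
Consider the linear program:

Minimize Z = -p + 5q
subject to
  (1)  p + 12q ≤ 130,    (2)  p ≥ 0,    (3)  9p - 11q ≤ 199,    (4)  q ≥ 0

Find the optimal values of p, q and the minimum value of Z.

p = 199/9, q = 0, minimum Z = -199/9

Corner points and Z = -p + 5q:
  (0, 65/6) → Z = 325/6
  (3818/119, 971/119) → Z = 61/7
  (0, 0) → Z = 0
  (199/9, 0) → Z = -199/9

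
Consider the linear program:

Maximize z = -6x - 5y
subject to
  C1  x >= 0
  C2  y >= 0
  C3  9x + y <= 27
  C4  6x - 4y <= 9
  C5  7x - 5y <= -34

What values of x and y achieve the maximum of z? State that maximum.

x = 0, y = 34/5, maximum z = -34

Extreme points and z = -6x - 5y:
  (0, 27) → z = -135
  (0, 34/5) → z = -34
  (101/52, 495/52) → z = -237/4

The optimum lies where x = 0 and 7x - 5y = -34.
Solving simultaneously gives x = 0, y = 34/5.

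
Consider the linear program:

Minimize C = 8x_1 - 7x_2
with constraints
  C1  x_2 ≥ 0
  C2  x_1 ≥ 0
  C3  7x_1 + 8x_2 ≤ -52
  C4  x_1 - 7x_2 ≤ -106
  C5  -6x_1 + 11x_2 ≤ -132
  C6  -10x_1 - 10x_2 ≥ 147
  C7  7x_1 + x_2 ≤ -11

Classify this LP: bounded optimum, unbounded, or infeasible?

infeasible

The boundaries -10x_1 - 10x_2 = 147 and 7x_1 + x_2 = -11 meet at (37/60, -919/60), but that point violates x_2 ≥ 0. Every candidate vertex is excluded by some other constraint, so the feasible region is empty.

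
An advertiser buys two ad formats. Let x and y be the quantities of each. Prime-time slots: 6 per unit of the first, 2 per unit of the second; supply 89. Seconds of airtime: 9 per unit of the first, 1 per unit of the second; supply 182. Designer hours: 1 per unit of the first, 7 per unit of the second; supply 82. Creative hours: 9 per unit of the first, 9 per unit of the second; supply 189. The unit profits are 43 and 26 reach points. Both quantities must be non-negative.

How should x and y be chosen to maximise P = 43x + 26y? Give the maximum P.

x = 47/4, y = 37/4, maximum P = 2983/4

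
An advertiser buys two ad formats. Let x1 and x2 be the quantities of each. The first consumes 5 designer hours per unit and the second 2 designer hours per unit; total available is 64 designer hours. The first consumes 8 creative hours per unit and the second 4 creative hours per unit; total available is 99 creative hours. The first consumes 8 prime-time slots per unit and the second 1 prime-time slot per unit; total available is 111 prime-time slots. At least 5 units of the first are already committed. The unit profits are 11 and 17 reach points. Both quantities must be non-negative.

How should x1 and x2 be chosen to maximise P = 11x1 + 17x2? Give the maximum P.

x1 = 5, x2 = 59/4, maximum P = 1223/4

Vertices and P = 11x1 + 17x2:
  (99/8, 0) → P = 1089/8
  (5, 0) → P = 55
  (5, 59/4) → P = 1223/4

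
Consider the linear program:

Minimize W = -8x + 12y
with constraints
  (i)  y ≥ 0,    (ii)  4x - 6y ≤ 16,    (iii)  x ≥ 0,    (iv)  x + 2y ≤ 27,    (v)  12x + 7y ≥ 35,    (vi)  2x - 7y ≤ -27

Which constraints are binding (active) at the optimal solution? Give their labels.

(iv) and (vi)

Extreme points and W = -8x + 12y:
  (0, 27/2) → W = 162
  (0, 5) → W = 60
  (135/11, 81/11) → W = -108/11
  (4/7, 197/49) → W = 2140/49

The minimum is at (135/11, 81/11). Substituting into each constraint, equality holds for (iv) and (vi); the remaining constraints have slack.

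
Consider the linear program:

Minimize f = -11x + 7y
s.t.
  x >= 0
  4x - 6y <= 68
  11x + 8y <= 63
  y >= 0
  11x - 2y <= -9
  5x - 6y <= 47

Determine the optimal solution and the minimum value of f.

Extreme points and f = -11x + 7y:
  (0, 63/8) → f = 441/8
  (0, 9/2) → f = 63/2
  (27/55, 36/5) → f = 45

x = 0, y = 9/2, minimum f = 63/2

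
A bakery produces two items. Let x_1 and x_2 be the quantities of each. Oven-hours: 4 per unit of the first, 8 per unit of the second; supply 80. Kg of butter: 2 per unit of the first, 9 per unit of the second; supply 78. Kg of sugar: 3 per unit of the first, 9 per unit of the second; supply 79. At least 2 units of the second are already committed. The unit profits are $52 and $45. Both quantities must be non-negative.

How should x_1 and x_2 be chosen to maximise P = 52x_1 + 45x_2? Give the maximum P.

Corner points and P = 52x_1 + 45x_2:
  (0, 26/3) → P = 390
  (0, 2) → P = 90
  (22/3, 19/3) → P = 1999/3
  (16, 2) → P = 922
  (1, 76/9) → P = 432

x_1 = 16, x_2 = 2, maximum P = 922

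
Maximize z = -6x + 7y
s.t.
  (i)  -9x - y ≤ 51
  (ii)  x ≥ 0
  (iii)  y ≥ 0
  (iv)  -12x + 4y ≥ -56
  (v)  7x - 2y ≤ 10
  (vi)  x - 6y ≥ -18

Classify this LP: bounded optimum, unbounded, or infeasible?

Vertices and z = -6x + 7y:
  (0, 0) → z = 0
  (0, 3) → z = 21
  (10/7, 0) → z = -60/7
  (12/5, 17/5) → z = 47/5
The feasible region has finitely many vertices and no improving ray; the maximum is 21 at (0, 3).

bounded optimum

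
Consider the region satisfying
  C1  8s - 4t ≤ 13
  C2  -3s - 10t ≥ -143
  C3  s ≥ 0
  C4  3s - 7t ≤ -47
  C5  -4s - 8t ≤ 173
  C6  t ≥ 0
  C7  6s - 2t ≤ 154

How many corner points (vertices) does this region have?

4

The feasible vertices (each the meet of two boundaries and inside every other half-plane) are:
  (351/46, 1105/92)
  (279/44, 415/44)
  (0, 143/10)
  (0, 47/7)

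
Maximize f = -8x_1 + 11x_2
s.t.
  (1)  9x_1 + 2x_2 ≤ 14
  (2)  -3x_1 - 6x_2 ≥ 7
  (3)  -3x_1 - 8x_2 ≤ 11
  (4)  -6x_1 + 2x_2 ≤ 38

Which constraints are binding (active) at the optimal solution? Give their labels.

(2) and (4)

Corner points and f = -8x_1 + 11x_2:
  (5/3, -2) → f = -106/3
  (-121/21, 12/7) → f = 1364/21
  (-163/27, 8/9) → f = 1568/27

The maximum is at (-121/21, 12/7). Substituting into each constraint, equality holds for (2) and (4); the remaining constraints have slack.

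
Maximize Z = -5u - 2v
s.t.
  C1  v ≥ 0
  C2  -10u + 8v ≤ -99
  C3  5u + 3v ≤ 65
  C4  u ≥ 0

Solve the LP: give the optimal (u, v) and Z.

Feasible corners and Z = -5u - 2v:
  (99/10, 0) → Z = -99/2
  (13, 0) → Z = -65
  (817/70, 31/14) → Z = -879/14

The optimum lies where v = 0 and -10u + 8v = -99.
Solving simultaneously gives u = 99/10, v = 0.

u = 99/10, v = 0, maximum Z = -99/2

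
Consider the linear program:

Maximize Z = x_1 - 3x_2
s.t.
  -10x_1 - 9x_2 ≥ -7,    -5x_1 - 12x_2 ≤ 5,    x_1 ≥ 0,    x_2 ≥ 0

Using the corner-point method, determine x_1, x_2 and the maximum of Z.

x_1 = 7/10, x_2 = 0, maximum Z = 7/10

Extreme points and Z = x_1 - 3x_2:
  (0, 7/9) → Z = -7/3
  (7/10, 0) → Z = 7/10
  (0, 0) → Z = 0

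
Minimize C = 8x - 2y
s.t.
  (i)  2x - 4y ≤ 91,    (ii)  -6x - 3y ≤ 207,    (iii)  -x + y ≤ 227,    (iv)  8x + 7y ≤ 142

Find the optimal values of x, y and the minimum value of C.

x = -296/3, y = 385/3, minimum C = -1046

Vertices and C = 8x - 2y:
  (-37/2, -32) → C = -84
  (1205/46, -222/23) → C = 5264/23
  (-296/3, 385/3) → C = -1046
  (-1447/15, 1958/15) → C = -5164/5

The optimum lies where -6x - 3y = 207 and -x + y = 227.
Solving simultaneously gives x = -296/3, y = 385/3.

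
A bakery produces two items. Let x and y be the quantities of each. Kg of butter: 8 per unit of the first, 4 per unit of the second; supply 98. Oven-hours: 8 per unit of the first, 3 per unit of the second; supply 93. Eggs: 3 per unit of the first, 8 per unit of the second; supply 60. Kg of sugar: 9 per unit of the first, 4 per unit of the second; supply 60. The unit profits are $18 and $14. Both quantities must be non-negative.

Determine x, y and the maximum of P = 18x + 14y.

Extreme points and P = 18x + 14y:
  (0, 0) → P = 0
  (0, 15/2) → P = 105
  (20/3, 0) → P = 120
  (4, 6) → P = 156

The optimum lies where 3x + 8y = 60 and 9x + 4y = 60.
Solving simultaneously gives x = 4, y = 6.

x = 4, y = 6, maximum P = 156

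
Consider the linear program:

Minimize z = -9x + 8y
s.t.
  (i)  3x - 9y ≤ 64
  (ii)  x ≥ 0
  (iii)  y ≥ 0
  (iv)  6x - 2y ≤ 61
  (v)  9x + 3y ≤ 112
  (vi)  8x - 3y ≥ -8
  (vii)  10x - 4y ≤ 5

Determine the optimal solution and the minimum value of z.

x = 1/2, y = 0, minimum z = -9/2

At the optimal vertex, y = 0 and 10x - 4y = 5.
Solving simultaneously gives x = 1/2, y = 0.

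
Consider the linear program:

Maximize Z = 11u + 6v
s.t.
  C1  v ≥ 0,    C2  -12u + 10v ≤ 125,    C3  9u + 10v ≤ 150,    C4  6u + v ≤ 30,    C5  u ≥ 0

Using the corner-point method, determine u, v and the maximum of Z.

u = 50/17, v = 210/17, maximum Z = 1810/17

Extreme points and Z = 11u + 6v:
  (5, 0) → Z = 55
  (0, 0) → Z = 0
  (25/21, 195/14) → Z = 290/3
  (0, 25/2) → Z = 75
  (50/17, 210/17) → Z = 1810/17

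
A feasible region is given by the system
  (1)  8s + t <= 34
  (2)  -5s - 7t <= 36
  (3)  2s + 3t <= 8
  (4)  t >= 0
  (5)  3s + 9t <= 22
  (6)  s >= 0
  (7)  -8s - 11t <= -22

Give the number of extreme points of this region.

5

The feasible vertices (each the meet of two boundaries and inside every other half-plane) are:
  (4, 0)
  (2/3, 20/9)
  (11/4, 0)
  (0, 22/9)
  (0, 2)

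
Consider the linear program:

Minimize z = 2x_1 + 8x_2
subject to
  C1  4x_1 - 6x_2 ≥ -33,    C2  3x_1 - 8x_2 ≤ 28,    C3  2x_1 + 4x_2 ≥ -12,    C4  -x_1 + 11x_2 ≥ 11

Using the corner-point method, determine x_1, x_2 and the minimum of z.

The feasible region is unbounded (it extends along (3, 2), (8, 3)), but z strictly increases along every unbounded feasible direction, so there is no improving ray and the minimum is attained at a vertex.

The binding constraints are 2x_1 + 4x_2 = -12 and -x_1 + 11x_2 = 11.
Solving simultaneously gives x_1 = -88/13, x_2 = 5/13.

x_1 = -88/13, x_2 = 5/13, minimum z = -136/13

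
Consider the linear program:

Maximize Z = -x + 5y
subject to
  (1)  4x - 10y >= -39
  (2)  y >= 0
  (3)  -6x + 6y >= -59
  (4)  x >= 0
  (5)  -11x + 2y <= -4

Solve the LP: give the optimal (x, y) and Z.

Feasible corners and Z = -x + 5y:
  (206/9, 235/18) → Z = 763/18
  (59/51, 445/102) → Z = 2107/102
  (59/6, 0) → Z = -59/6
  (4/11, 0) → Z = -4/11

x = 206/9, y = 235/18, maximum Z = 763/18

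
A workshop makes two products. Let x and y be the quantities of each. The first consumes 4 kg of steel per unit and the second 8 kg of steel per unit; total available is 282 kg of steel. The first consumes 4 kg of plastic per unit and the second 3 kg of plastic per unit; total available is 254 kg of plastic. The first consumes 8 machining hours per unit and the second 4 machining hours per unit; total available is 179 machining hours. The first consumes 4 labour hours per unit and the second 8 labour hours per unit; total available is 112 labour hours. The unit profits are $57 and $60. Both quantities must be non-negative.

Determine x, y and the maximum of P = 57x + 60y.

Extreme points and P = 57x + 60y:
  (0, 0) → P = 0
  (0, 14) → P = 840
  (179/8, 0) → P = 10203/8
  (41/2, 15/4) → P = 2787/2

The optimum lies where 8x + 4y = 179 and 4x + 8y = 112.
Solving simultaneously gives x = 41/2, y = 15/4.

x = 41/2, y = 15/4, maximum P = 2787/2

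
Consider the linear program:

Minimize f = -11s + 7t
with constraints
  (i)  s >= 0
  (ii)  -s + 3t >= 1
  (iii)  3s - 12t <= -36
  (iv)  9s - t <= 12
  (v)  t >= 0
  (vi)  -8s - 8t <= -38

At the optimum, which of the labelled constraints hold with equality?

Corner points and f = -11s + 7t:
  (0, 19/4) → f = 133/4
  (12/7, 24/7) → f = 36/7
  (7/5, 67/20) → f = 161/20
The feasible region is unbounded (it extends along (0, 1), (1, 9)), but f strictly increases along every unbounded feasible direction, so there is no improving ray and the minimum is attained at a vertex.

The minimum is at (12/7, 24/7). Substituting into each constraint, equality holds for (iii) and (iv); the remaining constraints have slack.

(iii) and (iv)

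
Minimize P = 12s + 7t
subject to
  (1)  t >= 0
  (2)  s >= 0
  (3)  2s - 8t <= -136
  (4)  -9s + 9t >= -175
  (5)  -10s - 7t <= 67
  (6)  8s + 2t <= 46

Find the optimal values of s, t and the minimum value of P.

s = 0, t = 17, minimum P = 119

Vertices and P = 12s + 7t:
  (0, 17) → P = 119
  (0, 23) → P = 161
  (24/17, 295/17) → P = 2353/17

The binding constraints are s = 0 and 2s - 8t = -136.
Solving simultaneously gives s = 0, t = 17.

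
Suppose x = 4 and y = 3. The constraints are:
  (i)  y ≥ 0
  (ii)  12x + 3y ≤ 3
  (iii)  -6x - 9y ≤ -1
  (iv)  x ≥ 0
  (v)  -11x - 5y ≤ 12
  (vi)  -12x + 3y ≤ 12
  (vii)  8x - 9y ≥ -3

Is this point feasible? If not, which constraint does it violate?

Constraint (ii): 12x + 3y = 57, which is not ≤ 3. All other constraints are satisfied.

not feasible — violates (ii)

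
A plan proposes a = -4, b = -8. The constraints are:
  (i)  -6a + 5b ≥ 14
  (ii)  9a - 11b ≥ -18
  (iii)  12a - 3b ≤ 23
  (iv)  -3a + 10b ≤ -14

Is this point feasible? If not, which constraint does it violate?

Constraint (i): -6a + 5b = -16, which is not ≥ 14. All other constraints are satisfied.

not feasible — violates (i)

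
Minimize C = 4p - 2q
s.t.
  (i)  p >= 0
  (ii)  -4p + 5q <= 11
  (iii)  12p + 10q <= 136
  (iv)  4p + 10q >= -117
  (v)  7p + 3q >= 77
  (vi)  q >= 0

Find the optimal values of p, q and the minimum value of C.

p = 181/17, q = 14/17, minimum C = 696/17

Feasible corners and C = 4p - 2q:
  (181/17, 14/17) → C = 696/17
  (34/3, 0) → C = 136/3
  (11, 0) → C = 44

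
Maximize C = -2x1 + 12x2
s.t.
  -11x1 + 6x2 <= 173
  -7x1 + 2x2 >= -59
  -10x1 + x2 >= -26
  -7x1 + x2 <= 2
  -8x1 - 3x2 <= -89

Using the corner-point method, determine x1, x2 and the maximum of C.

Extreme points and C = -2x1 + 12x2:
  (47/7, 288/7) → C = 3362/7
  (161/31, 1189/31) → C = 13946/31
  (167/38, 341/19) → C = 3925/19
  (83/29, 639/29) → C = 7502/29

x1 = 47/7, x2 = 288/7, maximum C = 3362/7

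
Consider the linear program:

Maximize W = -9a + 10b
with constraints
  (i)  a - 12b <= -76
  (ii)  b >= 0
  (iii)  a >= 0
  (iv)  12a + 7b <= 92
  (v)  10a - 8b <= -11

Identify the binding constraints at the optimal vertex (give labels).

Feasible corners and W = -9a + 10b:
  (0, 19/3) → W = 190/3
  (572/151, 1004/151) → W = 4892/151
  (0, 92/7) → W = 920/7

The maximum is at (0, 92/7). Substituting into each constraint, equality holds for (iii) and (iv); the remaining constraints have slack.

(iii) and (iv)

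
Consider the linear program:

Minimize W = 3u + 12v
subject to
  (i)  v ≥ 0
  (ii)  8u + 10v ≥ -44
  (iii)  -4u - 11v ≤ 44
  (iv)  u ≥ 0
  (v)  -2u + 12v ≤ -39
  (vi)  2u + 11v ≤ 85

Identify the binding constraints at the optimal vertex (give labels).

Vertices and W = 3u + 12v:
  (39/2, 0) → W = 117/2
  (85/2, 0) → W = 255/2
  (63/2, 2) → W = 237/2

The minimum is at (39/2, 0). Substituting into each constraint, equality holds for (i) and (v); the remaining constraints have slack.

(i) and (v)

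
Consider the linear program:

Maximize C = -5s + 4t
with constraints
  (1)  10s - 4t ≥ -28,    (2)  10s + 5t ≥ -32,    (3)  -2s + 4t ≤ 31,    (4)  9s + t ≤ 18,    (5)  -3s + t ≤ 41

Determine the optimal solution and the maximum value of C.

Vertices and C = -5s + 4t:
  (-134/45, -4/9) → C = 118/9
  (3/8, 127/16) → C = 239/8
  (122/35, -468/35) → C = -2482/35
  (41/38, 315/38) → C = 1055/38

The binding constraints are 10s - 4t = -28 and -2s + 4t = 31.
Solving simultaneously gives s = 3/8, t = 127/16.

s = 3/8, t = 127/16, maximum C = 239/8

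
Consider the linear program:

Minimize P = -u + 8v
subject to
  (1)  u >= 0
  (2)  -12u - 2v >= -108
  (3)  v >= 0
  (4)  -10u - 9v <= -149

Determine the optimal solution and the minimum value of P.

u = 337/44, v = 177/22, minimum P = 2495/44

The binding constraints are -12u - 2v = -108 and -10u - 9v = -149.
Solving simultaneously gives u = 337/44, v = 177/22.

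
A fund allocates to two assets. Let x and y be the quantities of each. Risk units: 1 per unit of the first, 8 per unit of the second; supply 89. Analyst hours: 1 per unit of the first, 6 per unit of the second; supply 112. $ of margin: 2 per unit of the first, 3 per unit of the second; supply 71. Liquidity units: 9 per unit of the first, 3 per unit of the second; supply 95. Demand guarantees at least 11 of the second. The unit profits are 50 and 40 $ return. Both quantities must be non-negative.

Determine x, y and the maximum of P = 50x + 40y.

x = 1, y = 11, maximum P = 490

Vertices and P = 50x + 40y:
  (0, 89/8) → P = 445
  (0, 11) → P = 440
  (1, 11) → P = 490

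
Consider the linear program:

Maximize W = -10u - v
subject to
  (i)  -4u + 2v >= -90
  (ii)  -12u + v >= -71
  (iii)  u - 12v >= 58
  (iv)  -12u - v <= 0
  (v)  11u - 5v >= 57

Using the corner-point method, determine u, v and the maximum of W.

Extreme points and W = -10u - v:
  (794/143, -625/143) → W = -665/13
  (71/24, -71/2) → W = 71/12
  (394/127, -581/127) → W = -3359/127
  (57/71, -684/71) → W = 114/71

The binding constraints are -12u + v = -71 and -12u - v = 0.
Solving simultaneously gives u = 71/24, v = -71/2.

u = 71/24, v = -71/2, maximum W = 71/12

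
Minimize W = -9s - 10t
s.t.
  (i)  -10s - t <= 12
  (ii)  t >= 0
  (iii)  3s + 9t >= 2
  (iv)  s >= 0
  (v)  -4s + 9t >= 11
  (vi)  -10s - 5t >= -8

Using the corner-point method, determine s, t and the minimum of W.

Corner points and W = -9s - 10t:
  (0, 11/9) → W = -110/9
  (0, 8/5) → W = -16
  (17/110, 71/55) → W = -143/10

The optimum lies where s = 0 and -10s - 5t = -8.
Solving simultaneously gives s = 0, t = 8/5.

s = 0, t = 8/5, minimum W = -16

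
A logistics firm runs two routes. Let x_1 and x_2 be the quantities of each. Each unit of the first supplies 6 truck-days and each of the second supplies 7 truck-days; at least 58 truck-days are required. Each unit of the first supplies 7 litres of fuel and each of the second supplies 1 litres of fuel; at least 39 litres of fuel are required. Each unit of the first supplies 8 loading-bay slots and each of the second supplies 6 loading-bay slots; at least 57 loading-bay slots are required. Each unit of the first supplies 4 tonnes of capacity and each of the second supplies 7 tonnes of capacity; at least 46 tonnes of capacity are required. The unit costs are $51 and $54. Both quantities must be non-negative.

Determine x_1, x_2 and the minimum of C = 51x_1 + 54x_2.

Extreme points and C = 51x_1 + 54x_2:
  (0, 39) → C = 2106
  (23/2, 0) → C = 1173/2
  (5, 4) → C = 471
  (6, 22/7) → C = 3330/7
The feasible region is unbounded (it extends along (0, 1), (1, 0)), but C strictly increases along every unbounded feasible direction, so there is no improving ray and the minimum is attained at a vertex.

At the optimal vertex, 6x_1 + 7x_2 = 58 and 7x_1 + x_2 = 39.
Solving simultaneously gives x_1 = 5, x_2 = 4.

x_1 = 5, x_2 = 4, minimum C = 471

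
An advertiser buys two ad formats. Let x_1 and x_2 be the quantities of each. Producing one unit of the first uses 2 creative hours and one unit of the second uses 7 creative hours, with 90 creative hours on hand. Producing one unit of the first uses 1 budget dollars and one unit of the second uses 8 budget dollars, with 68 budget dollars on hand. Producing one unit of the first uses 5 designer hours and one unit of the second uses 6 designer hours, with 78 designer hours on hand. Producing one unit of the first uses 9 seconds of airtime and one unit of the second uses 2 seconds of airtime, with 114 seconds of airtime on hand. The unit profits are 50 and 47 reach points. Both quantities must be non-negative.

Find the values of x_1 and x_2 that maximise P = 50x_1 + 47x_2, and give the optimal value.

Extreme points and P = 50x_1 + 47x_2:
  (0, 0) → P = 0
  (0, 17/2) → P = 799/2
  (38/3, 0) → P = 1900/3
  (108/17, 131/17) → P = 11557/17
  (12, 3) → P = 741

At the optimal vertex, 5x_1 + 6x_2 = 78 and 9x_1 + 2x_2 = 114.
Solving simultaneously gives x_1 = 12, x_2 = 3.

x_1 = 12, x_2 = 3, maximum P = 741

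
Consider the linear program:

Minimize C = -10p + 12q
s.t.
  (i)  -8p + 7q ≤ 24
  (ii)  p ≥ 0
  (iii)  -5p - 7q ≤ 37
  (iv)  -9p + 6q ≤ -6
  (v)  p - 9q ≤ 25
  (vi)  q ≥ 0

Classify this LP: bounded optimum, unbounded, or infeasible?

From the feasible point (62/5, 88/5), moving in the direction (9, 1) keeps every constraint satisfied while C decreases without bound.

unbounded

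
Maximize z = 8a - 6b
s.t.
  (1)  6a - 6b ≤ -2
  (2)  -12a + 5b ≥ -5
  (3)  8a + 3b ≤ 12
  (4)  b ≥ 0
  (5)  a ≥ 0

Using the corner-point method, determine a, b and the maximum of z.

a = 20/21, b = 9/7, maximum z = -2/21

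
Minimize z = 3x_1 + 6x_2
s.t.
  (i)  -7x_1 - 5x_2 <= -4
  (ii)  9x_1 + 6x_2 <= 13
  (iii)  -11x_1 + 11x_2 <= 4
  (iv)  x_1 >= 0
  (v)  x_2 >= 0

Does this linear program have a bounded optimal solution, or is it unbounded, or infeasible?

Vertices and z = 3x_1 + 6x_2:
  (2/11, 6/11) → z = 42/11
  (4/7, 0) → z = 12/7
  (119/165, 179/165) → z = 477/55
  (13/9, 0) → z = 13/3
The feasible region has finitely many vertices and no improving ray; the minimum is 12/7 at (4/7, 0).

bounded optimum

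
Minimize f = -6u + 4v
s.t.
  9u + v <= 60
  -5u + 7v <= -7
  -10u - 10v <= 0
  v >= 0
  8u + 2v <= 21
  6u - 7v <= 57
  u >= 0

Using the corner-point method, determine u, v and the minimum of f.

u = 21/8, v = 0, minimum f = -63/4

Corner points and f = -6u + 4v:
  (7/5, 0) → f = -42/5
  (161/66, 49/66) → f = -35/3
  (21/8, 0) → f = -63/4

At the optimal vertex, v = 0 and 8u + 2v = 21.
Solving simultaneously gives u = 21/8, v = 0.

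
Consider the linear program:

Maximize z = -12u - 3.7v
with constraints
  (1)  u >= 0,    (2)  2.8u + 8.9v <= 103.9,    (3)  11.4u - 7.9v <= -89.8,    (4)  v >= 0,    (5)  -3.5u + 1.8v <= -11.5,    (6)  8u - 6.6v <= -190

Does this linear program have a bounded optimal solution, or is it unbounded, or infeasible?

The boundaries 11.4u - 7.9v = -89.8 and 8u - 6.6v = -190 meet at (3244/43, 5170/43), but that point violates 2.8u + 8.9v ≤ 103.9. Every candidate vertex is excluded by some other constraint, so the feasible region is empty.

infeasible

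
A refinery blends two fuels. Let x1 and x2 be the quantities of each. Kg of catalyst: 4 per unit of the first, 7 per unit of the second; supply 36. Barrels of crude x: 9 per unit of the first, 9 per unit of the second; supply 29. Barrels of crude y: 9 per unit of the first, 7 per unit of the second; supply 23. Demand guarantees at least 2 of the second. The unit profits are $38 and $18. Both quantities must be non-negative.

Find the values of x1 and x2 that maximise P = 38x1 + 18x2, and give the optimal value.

x1 = 1, x2 = 2, maximum P = 74

Feasible corners and P = 38x1 + 18x2:
  (0, 29/9) → P = 58
  (0, 2) → P = 36
  (2/9, 3) → P = 562/9
  (1, 2) → P = 74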